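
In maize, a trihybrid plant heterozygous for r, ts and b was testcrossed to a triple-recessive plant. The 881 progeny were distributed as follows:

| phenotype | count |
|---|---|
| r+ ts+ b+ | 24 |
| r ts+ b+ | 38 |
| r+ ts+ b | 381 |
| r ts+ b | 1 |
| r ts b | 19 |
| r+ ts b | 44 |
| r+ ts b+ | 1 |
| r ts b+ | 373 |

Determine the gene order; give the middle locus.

The two most frequent reciprocal classes, r ts b+ and r+ ts+ b, are the parental types, so the F1 was r ts b+ / r+ ts+ b.
The two rarest classes, r+ ts b+ and r ts+ b, are the double crossovers. Comparing them with the parentals, only the r allele has switched, so r is the middle locus and the order is ts – r – b.

r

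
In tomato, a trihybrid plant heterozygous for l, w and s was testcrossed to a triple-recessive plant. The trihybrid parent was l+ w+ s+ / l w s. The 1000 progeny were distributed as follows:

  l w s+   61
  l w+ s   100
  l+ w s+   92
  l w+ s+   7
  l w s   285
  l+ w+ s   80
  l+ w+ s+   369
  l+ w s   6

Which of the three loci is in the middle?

l

The two rarest classes, l w+ s+ and l+ w s, are the double crossovers. Comparing them with the parentals, only the l allele has switched, so l is the middle locus and the order is s – l – w.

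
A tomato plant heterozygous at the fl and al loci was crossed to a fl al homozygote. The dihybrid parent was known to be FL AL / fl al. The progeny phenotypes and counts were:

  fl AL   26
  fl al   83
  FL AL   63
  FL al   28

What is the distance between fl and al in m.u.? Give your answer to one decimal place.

The recombinant classes are FL al and fl AL: 28 + 26 = 54.
Recombination frequency = 54/200 = 0.2700 ≈ 27.0%, i.e. 27.0 m.u.

27.0 m.u.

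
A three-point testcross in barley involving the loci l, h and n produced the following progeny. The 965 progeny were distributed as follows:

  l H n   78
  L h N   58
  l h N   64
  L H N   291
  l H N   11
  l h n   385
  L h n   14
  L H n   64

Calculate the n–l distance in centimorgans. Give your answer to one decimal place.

The two most frequent reciprocal classes, l h n and L H N, are the parental types, so the F1 was l h n / L H N.
The two rarest classes, L h n and l H N, are the double crossovers. Comparing them with the parentals, only the l allele has switched, so l is the middle locus and the order is n – l – h.
Crossovers in the n–l interval produce the single-crossover classes l h N and L H n (64 + 64 = 128) plus the double crossovers (25).
RF(n–l) = (128 + 25) / 965 = 153/965 = 0.1585 → 15.9 centimorgans.

15.9 centimorgans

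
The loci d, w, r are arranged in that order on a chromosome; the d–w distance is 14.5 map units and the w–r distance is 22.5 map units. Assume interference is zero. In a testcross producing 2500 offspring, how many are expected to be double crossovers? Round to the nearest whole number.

82

Map distances give recombination frequencies of 0.145 and 0.225 for the two intervals.
With no interference, expected double-crossover frequency = 0.145 × 0.225 = 0.03263.
Expected number = 0.03263 × 2500 = 81.56 ≈ 82.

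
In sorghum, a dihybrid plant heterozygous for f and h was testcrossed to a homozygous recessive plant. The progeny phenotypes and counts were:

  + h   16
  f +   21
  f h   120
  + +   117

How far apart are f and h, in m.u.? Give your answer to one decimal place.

The two most frequent classes, + + (117) and f h (120), are the parental types, so the F1 was + + / f h.
The recombinant classes are + h and f +: 16 + 21 = 37.
Recombination frequency = 37/274 = 0.1350 ≈ 13.5%, i.e. 13.5 m.u.

13.5 m.u.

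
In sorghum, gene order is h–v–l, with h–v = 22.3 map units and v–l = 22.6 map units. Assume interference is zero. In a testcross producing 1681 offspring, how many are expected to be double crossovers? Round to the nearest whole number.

85

Map distances give recombination frequencies of 0.223 and 0.226 for the two intervals.
With no interference, expected double-crossover frequency = 0.223 × 0.226 = 0.05040.
Expected number = 0.05040 × 1681 = 84.72 ≈ 85.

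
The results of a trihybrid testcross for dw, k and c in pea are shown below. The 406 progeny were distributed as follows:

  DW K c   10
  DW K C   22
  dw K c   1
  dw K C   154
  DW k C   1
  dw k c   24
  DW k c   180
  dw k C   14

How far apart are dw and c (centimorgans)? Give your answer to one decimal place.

11.8 centimorgans

The two most frequent reciprocal classes, DW k c and dw K C, are the parental types, so the F1 was DW k c / dw K C.
The two rarest classes, DW k C and dw K c, are the double crossovers. Comparing them with the parentals, only the c allele has switched, so c is the middle locus and the order is k – c – dw.
Crossovers in the c–dw interval produce the single-crossover classes dw k c and DW K C (24 + 22 = 46) plus the double crossovers (2).
RF(c–dw) = (46 + 2) / 406 = 48/406 = 0.1182 → 11.8 centimorgans.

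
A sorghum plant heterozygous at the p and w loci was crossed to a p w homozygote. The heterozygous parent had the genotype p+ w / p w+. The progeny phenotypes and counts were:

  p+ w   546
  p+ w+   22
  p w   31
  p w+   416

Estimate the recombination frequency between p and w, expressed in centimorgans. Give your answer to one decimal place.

5.2 centimorgans

The recombinant classes are p+ w+ and p w: 22 + 31 = 53.
Recombination frequency = 53/1015 = 0.0522 ≈ 5.2%, i.e. 5.2 centimorgans.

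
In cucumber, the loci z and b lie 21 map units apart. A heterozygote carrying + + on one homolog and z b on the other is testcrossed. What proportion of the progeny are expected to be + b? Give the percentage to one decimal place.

10.5%

A map distance of 21 map units corresponds to a recombination frequency of 0.210.
The F1 is + + / z b, so + b is a recombinant gamete class with expected frequency r/2 = 0.210/2 = 0.1050.
That is 0.1050 = 10.5% of the progeny.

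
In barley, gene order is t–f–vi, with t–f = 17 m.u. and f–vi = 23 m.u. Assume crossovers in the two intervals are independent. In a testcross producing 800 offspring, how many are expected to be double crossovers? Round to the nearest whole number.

31

Map distances give recombination frequencies of 0.170 and 0.230 for the two intervals.
With no interference, expected double-crossover frequency = 0.170 × 0.230 = 0.03910.
Expected number = 0.03910 × 800 = 31.28 ≈ 31.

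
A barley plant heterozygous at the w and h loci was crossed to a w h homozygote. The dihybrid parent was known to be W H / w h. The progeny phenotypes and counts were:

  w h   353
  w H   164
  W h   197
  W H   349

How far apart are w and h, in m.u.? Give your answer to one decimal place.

34.0 m.u.

The recombinant classes are W h and w H: 197 + 164 = 361.
Recombination frequency = 361/1063 = 0.3396 ≈ 34.0%, i.e. 34.0 m.u.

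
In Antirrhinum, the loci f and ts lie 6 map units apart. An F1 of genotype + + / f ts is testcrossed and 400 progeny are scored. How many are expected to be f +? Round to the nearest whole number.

A map distance of 6 map units corresponds to a recombination frequency of 0.060.
The F1 is + + / f ts, so f + is a recombinant gamete class with expected frequency r/2 = 0.060/2 = 0.0300.
Expected number = 0.0300 × 400 = 12.00 ≈ 12.

12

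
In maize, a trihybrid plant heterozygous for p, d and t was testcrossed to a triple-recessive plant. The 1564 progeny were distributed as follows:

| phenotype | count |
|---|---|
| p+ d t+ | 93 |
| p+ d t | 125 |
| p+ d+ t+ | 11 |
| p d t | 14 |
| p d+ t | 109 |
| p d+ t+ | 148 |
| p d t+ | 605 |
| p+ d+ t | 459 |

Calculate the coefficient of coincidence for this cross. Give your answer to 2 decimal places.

0.58

The two most frequent reciprocal classes, p d t+ and p+ d+ t, are the parental types, so the F1 was p d t+ / p+ d+ t.
The two rarest classes, p d t and p+ d+ t+, are the double crossovers. Comparing them with the parentals, only the t allele has switched, so t is the middle locus and the order is d – t – p.
d–t: (273 + 25)/1564 = 0.1905; t–p: (202 + 25)/1564 = 0.1451.
Expected DCO frequency = 0.1905 × 0.1451 ≈ 0.02764; observed = 25/1564 ≈ 0.01598.
Coefficient of coincidence = 0.01598/0.02764 ≈ 0.58.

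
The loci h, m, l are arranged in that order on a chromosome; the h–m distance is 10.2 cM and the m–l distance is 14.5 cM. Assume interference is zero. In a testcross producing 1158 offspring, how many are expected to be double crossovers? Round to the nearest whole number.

17

Map distances give recombination frequencies of 0.102 and 0.145 for the two intervals.
With no interference, expected double-crossover frequency = 0.102 × 0.145 = 0.01479.
Expected number = 0.01479 × 1158 = 17.13 ≈ 17.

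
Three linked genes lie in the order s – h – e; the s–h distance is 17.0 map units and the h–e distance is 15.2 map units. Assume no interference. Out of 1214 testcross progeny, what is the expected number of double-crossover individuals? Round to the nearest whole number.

Map distances give recombination frequencies of 0.170 and 0.152 for the two intervals.
With no interference, expected double-crossover frequency = 0.170 × 0.152 = 0.02584.
Expected number = 0.02584 × 1214 = 31.37 ≈ 31.

31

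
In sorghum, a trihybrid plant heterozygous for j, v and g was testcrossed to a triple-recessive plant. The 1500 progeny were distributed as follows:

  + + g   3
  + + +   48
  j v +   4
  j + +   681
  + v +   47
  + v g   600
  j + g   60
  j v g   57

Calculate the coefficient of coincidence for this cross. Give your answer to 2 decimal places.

The two most frequent reciprocal classes, j + + and + v g, are the parental types, so the F1 was j + + / + v g.
The two rarest classes, j v + and + + g, are the double crossovers. Comparing them with the parentals, only the v allele has switched, so v is the middle locus and the order is j – v – g.
j–v: (105 + 7)/1500 = 0.0747; v–g: (107 + 7)/1500 = 0.0760.
Expected DCO frequency = 0.0747 × 0.0760 ≈ 0.00568; observed = 7/1500 ≈ 0.00467.
Coefficient of coincidence = 0.00467/0.00568 ≈ 0.82.

0.82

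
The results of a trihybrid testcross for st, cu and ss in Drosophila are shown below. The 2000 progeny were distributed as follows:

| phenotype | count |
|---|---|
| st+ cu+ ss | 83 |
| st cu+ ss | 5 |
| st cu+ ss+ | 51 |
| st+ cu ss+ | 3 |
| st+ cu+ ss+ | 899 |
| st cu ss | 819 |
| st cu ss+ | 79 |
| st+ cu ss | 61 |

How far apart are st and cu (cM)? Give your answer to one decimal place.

6.0 cM

The two most frequent reciprocal classes, st+ cu+ ss+ and st cu ss, are the parental types, so the F1 was st+ cu+ ss+ / st cu ss.
The two rarest classes, st+ cu ss+ and st cu+ ss, are the double crossovers. Comparing them with the parentals, only the cu allele has switched, so cu is the middle locus and the order is ss – cu – st.
Crossovers in the cu–st interval produce the single-crossover classes st cu+ ss+ and st+ cu ss (51 + 61 = 112) plus the double crossovers (8).
RF(cu–st) = (112 + 8) / 2000 = 120/2000 = 0.0600 → 6.0 cM.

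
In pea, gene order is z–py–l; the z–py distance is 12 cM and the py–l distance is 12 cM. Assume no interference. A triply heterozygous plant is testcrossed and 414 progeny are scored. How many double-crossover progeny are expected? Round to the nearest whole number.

6

Map distances give recombination frequencies of 0.120 and 0.120 for the two intervals.
With no interference, expected double-crossover frequency = 0.120 × 0.120 = 0.01440.
Expected number = 0.01440 × 414 = 5.96 ≈ 6.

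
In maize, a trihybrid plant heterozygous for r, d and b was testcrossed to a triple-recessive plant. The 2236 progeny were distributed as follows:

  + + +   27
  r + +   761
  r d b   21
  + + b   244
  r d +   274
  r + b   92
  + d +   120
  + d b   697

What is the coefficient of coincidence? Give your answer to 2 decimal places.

0.73

The two most frequent reciprocal classes, r + + and + d b, are the parental types, so the F1 was r + + / + d b.
The two rarest classes, + + + and r d b, are the double crossovers. Comparing them with the parentals, only the r allele has switched, so r is the middle locus and the order is d – r – b.
d–r: (518 + 48)/2236 = 0.2531; r–b: (212 + 48)/2236 = 0.1163.
Expected DCO frequency = 0.2531 × 0.1163 ≈ 0.02944; observed = 48/2236 ≈ 0.02147.
Coefficient of coincidence = 0.02147/0.02944 ≈ 0.73.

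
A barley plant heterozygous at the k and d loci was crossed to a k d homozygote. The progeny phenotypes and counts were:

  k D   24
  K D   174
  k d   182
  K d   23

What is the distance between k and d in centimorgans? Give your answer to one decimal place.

11.7 centimorgans

The two most frequent classes, K D (174) and k d (182), are the parental types, so the F1 was K D / k d.
The recombinant classes are K d and k D: 23 + 24 = 47.
Recombination frequency = 47/403 = 0.1166 ≈ 11.7%, i.e. 11.7 centimorgans.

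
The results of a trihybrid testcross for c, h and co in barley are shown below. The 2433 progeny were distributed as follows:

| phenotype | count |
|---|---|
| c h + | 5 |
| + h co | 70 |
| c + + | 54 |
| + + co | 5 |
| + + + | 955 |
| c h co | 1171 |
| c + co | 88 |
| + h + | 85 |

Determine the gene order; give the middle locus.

The two most frequent reciprocal classes, + + + and c h co, are the parental types, so the F1 was + + + / c h co.
The two rarest classes, + + co and c h +, are the double crossovers. Comparing them with the parentals, only the co allele has switched, so co is the middle locus and the order is h – co – c.

co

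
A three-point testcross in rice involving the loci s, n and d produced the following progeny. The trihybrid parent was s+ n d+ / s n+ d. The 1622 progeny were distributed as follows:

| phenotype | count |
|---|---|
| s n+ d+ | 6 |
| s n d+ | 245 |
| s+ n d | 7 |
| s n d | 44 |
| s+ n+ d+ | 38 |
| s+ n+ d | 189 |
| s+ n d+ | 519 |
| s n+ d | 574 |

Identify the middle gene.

The two rarest classes, s+ n d and s n+ d+, are the double crossovers. Comparing them with the parentals, only the d allele has switched, so d is the middle locus and the order is n – d – s.

d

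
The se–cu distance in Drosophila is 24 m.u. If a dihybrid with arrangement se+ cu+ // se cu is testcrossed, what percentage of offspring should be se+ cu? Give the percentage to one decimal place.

12.0%

A map distance of 24 m.u. corresponds to a recombination frequency of 0.240.
The F1 is se+ cu+ / se cu, so se+ cu is a recombinant gamete class with expected frequency r/2 = 0.240/2 = 0.1200.
That is 0.1200 = 12.0% of the progeny.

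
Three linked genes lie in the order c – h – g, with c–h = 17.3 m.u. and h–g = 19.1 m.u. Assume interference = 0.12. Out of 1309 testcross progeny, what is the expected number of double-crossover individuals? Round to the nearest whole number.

38

Map distances give recombination frequencies of 0.173 and 0.191 for the two intervals.
With interference 0.12 (so coincidence = 0.88), expected double-crossover frequency = 0.173 × 0.191 × 0.88 = 0.02908.
Expected number = 0.02908 × 1309 = 38.06 ≈ 38.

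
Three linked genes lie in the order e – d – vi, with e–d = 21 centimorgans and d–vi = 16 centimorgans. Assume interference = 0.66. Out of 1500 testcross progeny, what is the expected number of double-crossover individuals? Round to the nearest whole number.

17

Map distances give recombination frequencies of 0.210 and 0.160 for the two intervals.
With interference 0.66 (so coincidence = 0.34), expected double-crossover frequency = 0.210 × 0.160 × 0.34 = 0.01142.
Expected number = 0.01142 × 1500 = 17.14 ≈ 17.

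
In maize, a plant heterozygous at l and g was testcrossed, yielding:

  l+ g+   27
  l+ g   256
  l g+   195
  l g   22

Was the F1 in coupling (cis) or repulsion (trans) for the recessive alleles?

trans

The two most frequent classes are l+ g (256) and l g+ (195); these are the parental (non-recombinant) types.
So the F1 carried l+ g on one chromosome and l g+ on the other — the recessive alleles are on opposite chromosomes (trans / repulsion).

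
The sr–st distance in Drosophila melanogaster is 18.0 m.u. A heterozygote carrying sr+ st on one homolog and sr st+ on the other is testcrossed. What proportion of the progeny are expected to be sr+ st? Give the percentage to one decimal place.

A map distance of 18.0 m.u. corresponds to a recombination frequency of 0.180.
The F1 is sr+ st / sr st+, so sr+ st is a parental gamete class with expected frequency (1 − r)/2 = 0.820/2 = 0.4100.
That is 0.4100 = 41.0% of the progeny.

41.0%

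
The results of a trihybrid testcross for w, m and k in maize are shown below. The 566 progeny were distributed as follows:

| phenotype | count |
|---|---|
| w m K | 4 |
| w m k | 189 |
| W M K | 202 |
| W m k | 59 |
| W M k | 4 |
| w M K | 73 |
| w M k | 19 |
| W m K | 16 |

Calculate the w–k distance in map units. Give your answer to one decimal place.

The two most frequent reciprocal classes, W M K and w m k, are the parental types, so the F1 was W M K / w m k.
The two rarest classes, W M k and w m K, are the double crossovers. Comparing them with the parentals, only the k allele has switched, so k is the middle locus and the order is m – k – w.
Crossovers in the k–w interval produce the single-crossover classes w M K and W m k (73 + 59 = 132) plus the double crossovers (8).
RF(k–w) = (132 + 8) / 566 = 140/566 = 0.2473 → 24.7 map units.

24.7 map units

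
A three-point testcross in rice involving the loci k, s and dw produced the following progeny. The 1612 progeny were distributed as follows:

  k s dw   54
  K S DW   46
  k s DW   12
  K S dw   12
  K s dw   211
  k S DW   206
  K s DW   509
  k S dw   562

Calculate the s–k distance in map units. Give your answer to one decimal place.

The two most frequent reciprocal classes, K s DW and k S dw, are the parental types, so the F1 was K s DW / k S dw.
The two rarest classes, k s DW and K S dw, are the double crossovers. Comparing them with the parentals, only the k allele has switched, so k is the middle locus and the order is s – k – dw.
Crossovers in the s–k interval produce the single-crossover classes K S DW and k s dw (46 + 54 = 100) plus the double crossovers (24).
RF(s–k) = (100 + 24) / 1612 = 124/1612 = 0.0769 → 7.7 map units.

7.7 map units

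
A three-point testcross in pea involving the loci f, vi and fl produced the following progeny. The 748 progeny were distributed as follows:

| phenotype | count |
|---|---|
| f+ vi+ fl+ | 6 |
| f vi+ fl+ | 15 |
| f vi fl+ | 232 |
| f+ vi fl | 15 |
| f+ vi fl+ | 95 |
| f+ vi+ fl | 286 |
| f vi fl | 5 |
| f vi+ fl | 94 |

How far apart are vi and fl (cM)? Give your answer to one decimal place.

5.5 cM

The two most frequent reciprocal classes, f vi fl+ and f+ vi+ fl, are the parental types, so the F1 was f vi fl+ / f+ vi+ fl.
The two rarest classes, f vi fl and f+ vi+ fl+, are the double crossovers. Comparing them with the parentals, only the fl allele has switched, so fl is the middle locus and the order is f – fl – vi.
Crossovers in the fl–vi interval produce the single-crossover classes f vi+ fl+ and f+ vi fl (15 + 15 = 30) plus the double crossovers (11).
RF(fl–vi) = (30 + 11) / 748 = 41/748 = 0.0548 → 5.5 cM.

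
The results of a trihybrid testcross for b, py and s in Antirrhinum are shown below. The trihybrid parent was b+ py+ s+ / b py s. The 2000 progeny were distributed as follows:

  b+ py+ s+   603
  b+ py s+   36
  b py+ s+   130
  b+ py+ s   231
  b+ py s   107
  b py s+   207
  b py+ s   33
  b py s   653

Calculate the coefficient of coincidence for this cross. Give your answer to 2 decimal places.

0.89

The two rarest classes, b+ py s+ and b py+ s, are the double crossovers. Comparing them with the parentals, only the py allele has switched, so py is the middle locus and the order is b – py – s.
b–py: (237 + 69)/2000 = 0.1530; py–s: (438 + 69)/2000 = 0.2535.
Expected DCO frequency = 0.1530 × 0.2535 ≈ 0.03879; observed = 69/2000 ≈ 0.03450.
Coefficient of coincidence = 0.03450/0.03879 ≈ 0.89.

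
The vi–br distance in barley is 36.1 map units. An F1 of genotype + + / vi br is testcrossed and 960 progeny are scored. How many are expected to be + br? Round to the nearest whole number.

A map distance of 36.1 map units corresponds to a recombination frequency of 0.361.
The F1 is + + / vi br, so + br is a recombinant gamete class with expected frequency r/2 = 0.361/2 = 0.1805.
Expected number = 0.1805 × 960 = 173.28 ≈ 173.

173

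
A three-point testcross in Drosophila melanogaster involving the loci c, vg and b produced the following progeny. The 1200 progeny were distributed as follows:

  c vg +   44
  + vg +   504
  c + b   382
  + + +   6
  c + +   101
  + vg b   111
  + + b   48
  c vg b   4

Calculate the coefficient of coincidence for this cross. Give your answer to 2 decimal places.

0.53

The two most frequent reciprocal classes, + vg + and c + b, are the parental types, so the F1 was + vg + / c + b.
The two rarest classes, + + + and c vg b, are the double crossovers. Comparing them with the parentals, only the vg allele has switched, so vg is the middle locus and the order is c – vg – b.
c–vg: (92 + 10)/1200 = 0.0850; vg–b: (212 + 10)/1200 = 0.1850.
Expected DCO frequency = 0.0850 × 0.1850 ≈ 0.01572; observed = 10/1200 ≈ 0.00833.
Coefficient of coincidence = 0.00833/0.01572 ≈ 0.53.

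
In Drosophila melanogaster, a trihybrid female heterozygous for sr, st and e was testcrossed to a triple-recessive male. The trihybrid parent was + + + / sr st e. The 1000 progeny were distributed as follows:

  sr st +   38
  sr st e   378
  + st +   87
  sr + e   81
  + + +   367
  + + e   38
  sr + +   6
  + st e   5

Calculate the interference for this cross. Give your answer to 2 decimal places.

0.29

The two rarest classes, sr + + and + st e, are the double crossovers. Comparing them with the parentals, only the sr allele has switched, so sr is the middle locus and the order is e – sr – st.
e–sr: (76 + 11)/1000 = 0.0870; sr–st: (168 + 11)/1000 = 0.1790.
Expected DCO frequency = 0.0870 × 0.1790 ≈ 0.01557; observed = 11/1000 ≈ 0.01100.
Coefficient of coincidence = 0.01100/0.01557 ≈ 0.71; interference = 1 − 0.71 = 0.29.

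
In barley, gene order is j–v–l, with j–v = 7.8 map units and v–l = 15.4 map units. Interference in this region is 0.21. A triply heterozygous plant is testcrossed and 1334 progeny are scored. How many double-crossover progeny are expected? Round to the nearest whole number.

13

Map distances give recombination frequencies of 0.078 and 0.154 for the two intervals.
With interference 0.21 (so coincidence = 0.79), expected double-crossover frequency = 0.078 × 0.154 × 0.79 = 0.00949.
Expected number = 0.00949 × 1334 = 12.66 ≈ 13.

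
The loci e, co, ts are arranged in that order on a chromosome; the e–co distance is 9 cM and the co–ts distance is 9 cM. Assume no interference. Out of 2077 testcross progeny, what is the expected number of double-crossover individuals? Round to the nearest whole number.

17

Map distances give recombination frequencies of 0.090 and 0.090 for the two intervals.
With no interference, expected double-crossover frequency = 0.090 × 0.090 = 0.00810.
Expected number = 0.00810 × 2077 = 16.82 ≈ 17.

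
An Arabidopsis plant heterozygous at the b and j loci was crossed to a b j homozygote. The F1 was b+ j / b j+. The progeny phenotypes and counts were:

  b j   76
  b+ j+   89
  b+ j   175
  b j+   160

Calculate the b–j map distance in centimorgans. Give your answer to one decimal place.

33.0 centimorgans

The recombinant classes are b+ j+ and b j: 89 + 76 = 165.
Recombination frequency = 165/500 = 0.3300 ≈ 33.0%, i.e. 33.0 centimorgans.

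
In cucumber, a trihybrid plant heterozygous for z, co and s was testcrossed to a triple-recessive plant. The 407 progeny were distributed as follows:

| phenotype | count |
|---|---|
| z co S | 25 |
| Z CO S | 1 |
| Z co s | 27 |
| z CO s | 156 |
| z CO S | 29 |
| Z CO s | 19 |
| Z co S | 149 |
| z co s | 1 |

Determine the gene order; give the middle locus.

co

The two most frequent reciprocal classes, z CO s and Z co S, are the parental types, so the F1 was z CO s / Z co S.
The two rarest classes, z co s and Z CO S, are the double crossovers. Comparing them with the parentals, only the co allele has switched, so co is the middle locus and the order is s – co – z.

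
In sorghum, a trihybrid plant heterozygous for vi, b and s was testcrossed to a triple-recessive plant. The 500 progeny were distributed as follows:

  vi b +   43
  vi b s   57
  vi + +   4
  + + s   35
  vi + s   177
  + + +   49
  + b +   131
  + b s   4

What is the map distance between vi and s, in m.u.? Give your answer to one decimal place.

17.2 m.u.

The two most frequent reciprocal classes, + b + and vi + s, are the parental types, so the F1 was + b + / vi + s.
The two rarest classes, + b s and vi + +, are the double crossovers. Comparing them with the parentals, only the s allele has switched, so s is the middle locus and the order is b – s – vi.
Crossovers in the s–vi interval produce the single-crossover classes vi b + and + + s (43 + 35 = 78) plus the double crossovers (8).
RF(s–vi) = (78 + 8) / 500 = 86/500 = 0.1720 → 17.2 m.u.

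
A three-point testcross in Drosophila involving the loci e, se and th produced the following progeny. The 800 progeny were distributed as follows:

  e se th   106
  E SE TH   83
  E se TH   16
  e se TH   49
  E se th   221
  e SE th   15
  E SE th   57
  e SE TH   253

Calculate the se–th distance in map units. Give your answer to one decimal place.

The two most frequent reciprocal classes, E se th and e SE TH, are the parental types, so the F1 was E se th / e SE TH.
The two rarest classes, E se TH and e SE th, are the double crossovers. Comparing them with the parentals, only the th allele has switched, so th is the middle locus and the order is se – th – e.
Crossovers in the se–th interval produce the single-crossover classes E SE th and e se TH (57 + 49 = 106) plus the double crossovers (31).
RF(se–th) = (106 + 31) / 800 = 137/800 = 0.1713 → 17.1 map units.

17.1 map units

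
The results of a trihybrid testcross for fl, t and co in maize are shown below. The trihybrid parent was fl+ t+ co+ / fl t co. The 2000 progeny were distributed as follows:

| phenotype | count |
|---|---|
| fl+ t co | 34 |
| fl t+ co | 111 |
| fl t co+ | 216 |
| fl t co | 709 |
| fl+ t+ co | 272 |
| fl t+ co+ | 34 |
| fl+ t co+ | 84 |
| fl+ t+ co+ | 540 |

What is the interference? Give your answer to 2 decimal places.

The two rarest classes, fl t+ co+ and fl+ t co, are the double crossovers. Comparing them with the parentals, only the fl allele has switched, so fl is the middle locus and the order is t – fl – co.
t–fl: (195 + 68)/2000 = 0.1315; fl–co: (488 + 68)/2000 = 0.2780.
Expected DCO frequency = 0.1315 × 0.2780 ≈ 0.03656; observed = 68/2000 ≈ 0.03400.
Coefficient of coincidence = 0.03400/0.03656 ≈ 0.93; interference = 1 − 0.93 = 0.07.

0.07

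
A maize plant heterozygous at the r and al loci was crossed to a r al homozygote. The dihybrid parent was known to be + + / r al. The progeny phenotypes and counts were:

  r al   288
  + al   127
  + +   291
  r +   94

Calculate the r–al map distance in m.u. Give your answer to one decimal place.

The recombinant classes are + al and r +: 127 + 94 = 221.
Recombination frequency = 221/800 = 0.2762 ≈ 27.6%, i.e. 27.6 m.u.

27.6 m.u.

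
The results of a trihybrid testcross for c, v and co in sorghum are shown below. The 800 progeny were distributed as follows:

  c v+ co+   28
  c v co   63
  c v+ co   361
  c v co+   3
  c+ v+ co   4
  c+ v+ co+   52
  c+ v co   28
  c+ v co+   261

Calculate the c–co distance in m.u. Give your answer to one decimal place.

7.9 m.u.

The two most frequent reciprocal classes, c+ v co+ and c v+ co, are the parental types, so the F1 was c+ v co+ / c v+ co.
The two rarest classes, c v co+ and c+ v+ co, are the double crossovers. Comparing them with the parentals, only the c allele has switched, so c is the middle locus and the order is v – c – co.
Crossovers in the c–co interval produce the single-crossover classes c+ v co and c v+ co+ (28 + 28 = 56) plus the double crossovers (7).
RF(c–co) = (56 + 7) / 800 = 63/800 = 0.0788 → 7.9 m.u.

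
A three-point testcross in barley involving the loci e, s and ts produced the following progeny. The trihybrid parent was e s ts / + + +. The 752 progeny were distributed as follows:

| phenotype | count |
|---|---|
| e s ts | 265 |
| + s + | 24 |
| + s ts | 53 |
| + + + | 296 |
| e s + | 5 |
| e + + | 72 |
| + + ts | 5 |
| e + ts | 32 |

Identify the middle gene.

The two rarest classes, e s + and + + ts, are the double crossovers. Comparing them with the parentals, only the ts allele has switched, so ts is the middle locus and the order is s – ts – e.

ts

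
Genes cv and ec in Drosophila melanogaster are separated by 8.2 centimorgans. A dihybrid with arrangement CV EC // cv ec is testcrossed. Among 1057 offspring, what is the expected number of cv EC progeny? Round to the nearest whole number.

A map distance of 8.2 centimorgans corresponds to a recombination frequency of 0.082.
The F1 is CV EC / cv ec, so cv EC is a recombinant gamete class with expected frequency r/2 = 0.082/2 = 0.0410.
Expected number = 0.0410 × 1057 = 43.34 ≈ 43.

43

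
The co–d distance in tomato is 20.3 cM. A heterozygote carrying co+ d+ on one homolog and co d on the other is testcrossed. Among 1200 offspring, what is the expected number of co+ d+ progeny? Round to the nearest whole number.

A map distance of 20.3 cM corresponds to a recombination frequency of 0.203.
The F1 is co+ d+ / co d, so co+ d+ is a parental gamete class with expected frequency (1 − r)/2 = 0.797/2 = 0.3985.
Expected number = 0.3985 × 1200 = 478.20 ≈ 478.

478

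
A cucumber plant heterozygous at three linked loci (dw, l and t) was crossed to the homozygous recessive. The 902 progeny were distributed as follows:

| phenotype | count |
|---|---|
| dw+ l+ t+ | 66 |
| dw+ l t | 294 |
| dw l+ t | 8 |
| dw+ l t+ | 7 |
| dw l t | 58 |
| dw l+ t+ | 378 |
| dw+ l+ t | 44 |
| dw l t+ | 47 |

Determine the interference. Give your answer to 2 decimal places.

The two most frequent reciprocal classes, dw l+ t+ and dw+ l t, are the parental types, so the F1 was dw l+ t+ / dw+ l t.
The two rarest classes, dw l+ t and dw+ l t+, are the double crossovers. Comparing them with the parentals, only the t allele has switched, so t is the middle locus and the order is l – t – dw.
l–t: (91 + 15)/902 = 0.1175; t–dw: (124 + 15)/902 = 0.1541.
Expected DCO frequency = 0.1175 × 0.1541 ≈ 0.01811; observed = 15/902 ≈ 0.01663.
Coefficient of coincidence = 0.01663/0.01811 ≈ 0.92; interference = 1 − 0.92 = 0.08.

0.08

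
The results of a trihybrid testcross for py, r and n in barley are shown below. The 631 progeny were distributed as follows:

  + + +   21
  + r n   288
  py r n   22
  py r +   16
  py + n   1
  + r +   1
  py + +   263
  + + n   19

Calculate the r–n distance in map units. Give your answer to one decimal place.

5.9 map units

The two most frequent reciprocal classes, + r n and py + +, are the parental types, so the F1 was + r n / py + +.
The two rarest classes, + r + and py + n, are the double crossovers. Comparing them with the parentals, only the n allele has switched, so n is the middle locus and the order is r – n – py.
Crossovers in the r–n interval produce the single-crossover classes + + n and py r + (19 + 16 = 35) plus the double crossovers (2).
RF(r–n) = (35 + 2) / 631 = 37/631 = 0.0586 → 5.9 map units.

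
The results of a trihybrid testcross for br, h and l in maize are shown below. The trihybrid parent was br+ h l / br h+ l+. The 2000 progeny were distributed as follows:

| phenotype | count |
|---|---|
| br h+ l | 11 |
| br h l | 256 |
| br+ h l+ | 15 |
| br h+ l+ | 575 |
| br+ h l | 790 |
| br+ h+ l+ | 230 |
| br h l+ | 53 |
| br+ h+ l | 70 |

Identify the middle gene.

l

The two rarest classes, br+ h l+ and br h+ l, are the double crossovers. Comparing them with the parentals, only the l allele has switched, so l is the middle locus and the order is br – l – h.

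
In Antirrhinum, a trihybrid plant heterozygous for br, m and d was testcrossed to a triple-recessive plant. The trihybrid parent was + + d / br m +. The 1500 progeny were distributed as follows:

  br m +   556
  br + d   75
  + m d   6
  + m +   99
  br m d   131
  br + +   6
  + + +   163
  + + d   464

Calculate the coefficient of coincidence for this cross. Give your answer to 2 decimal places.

The two rarest classes, + m d and br + +, are the double crossovers. Comparing them with the parentals, only the m allele has switched, so m is the middle locus and the order is d – m – br.
d–m: (294 + 12)/1500 = 0.2040; m–br: (174 + 12)/1500 = 0.1240.
Expected DCO frequency = 0.2040 × 0.1240 ≈ 0.02530; observed = 12/1500 ≈ 0.00800.
Coefficient of coincidence = 0.00800/0.02530 ≈ 0.32.

0.32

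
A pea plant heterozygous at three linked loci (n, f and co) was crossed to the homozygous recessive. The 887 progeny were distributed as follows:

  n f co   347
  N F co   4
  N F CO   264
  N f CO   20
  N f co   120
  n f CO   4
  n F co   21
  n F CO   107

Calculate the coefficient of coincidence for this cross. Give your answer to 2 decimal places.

The two most frequent reciprocal classes, N F CO and n f co, are the parental types, so the F1 was N F CO / n f co.
The two rarest classes, N F co and n f CO, are the double crossovers. Comparing them with the parentals, only the co allele has switched, so co is the middle locus and the order is f – co – n.
f–co: (41 + 8)/887 = 0.0552; co–n: (227 + 8)/887 = 0.2649.
Expected DCO frequency = 0.0552 × 0.2649 ≈ 0.01462; observed = 8/887 ≈ 0.00902.
Coefficient of coincidence = 0.00902/0.01462 ≈ 0.62.

0.62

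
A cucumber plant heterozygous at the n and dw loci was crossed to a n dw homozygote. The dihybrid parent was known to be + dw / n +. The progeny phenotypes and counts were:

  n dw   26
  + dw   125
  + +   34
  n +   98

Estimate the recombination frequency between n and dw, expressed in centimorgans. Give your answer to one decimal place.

21.2 centimorgans

The recombinant classes are + + and n dw: 34 + 26 = 60.
Recombination frequency = 60/283 = 0.2120 ≈ 21.2%, i.e. 21.2 centimorgans.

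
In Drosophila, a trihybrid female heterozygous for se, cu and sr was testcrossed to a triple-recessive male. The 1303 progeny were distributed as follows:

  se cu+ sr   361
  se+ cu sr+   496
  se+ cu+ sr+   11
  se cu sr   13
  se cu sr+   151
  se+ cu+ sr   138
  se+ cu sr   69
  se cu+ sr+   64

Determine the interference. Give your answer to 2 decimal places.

The two most frequent reciprocal classes, se cu+ sr and se+ cu sr+, are the parental types, so the F1 was se cu+ sr / se+ cu sr+.
The two rarest classes, se cu sr and se+ cu+ sr+, are the double crossovers. Comparing them with the parentals, only the cu allele has switched, so cu is the middle locus and the order is se – cu – sr.
se–cu: (289 + 24)/1303 = 0.2402; cu–sr: (133 + 24)/1303 = 0.1205.
Expected DCO frequency = 0.2402 × 0.1205 ≈ 0.02894; observed = 24/1303 ≈ 0.01842.
Coefficient of coincidence = 0.01842/0.02894 ≈ 0.64; interference = 1 − 0.64 = 0.36.

0.36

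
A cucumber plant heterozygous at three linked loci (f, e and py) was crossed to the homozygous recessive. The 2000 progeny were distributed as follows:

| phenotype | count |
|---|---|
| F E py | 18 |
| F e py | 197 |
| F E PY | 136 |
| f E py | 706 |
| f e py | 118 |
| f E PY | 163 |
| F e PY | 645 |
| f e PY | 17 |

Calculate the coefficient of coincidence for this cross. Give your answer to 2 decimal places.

0.61

The two most frequent reciprocal classes, f E py and F e PY, are the parental types, so the F1 was f E py / F e PY.
The two rarest classes, F E py and f e PY, are the double crossovers. Comparing them with the parentals, only the f allele has switched, so f is the middle locus and the order is e – f – py.
e–f: (254 + 35)/2000 = 0.1445; f–py: (360 + 35)/2000 = 0.1975.
Expected DCO frequency = 0.1445 × 0.1975 ≈ 0.02854; observed = 35/2000 ≈ 0.01750.
Coefficient of coincidence = 0.01750/0.02854 ≈ 0.61.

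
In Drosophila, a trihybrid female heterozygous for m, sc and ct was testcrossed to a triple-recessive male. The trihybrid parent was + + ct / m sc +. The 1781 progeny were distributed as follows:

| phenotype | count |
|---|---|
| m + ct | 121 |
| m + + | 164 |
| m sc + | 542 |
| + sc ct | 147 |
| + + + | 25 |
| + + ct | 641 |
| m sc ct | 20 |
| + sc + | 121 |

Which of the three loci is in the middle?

The two rarest classes, + + + and m sc ct, are the double crossovers. Comparing them with the parentals, only the ct allele has switched, so ct is the middle locus and the order is sc – ct – m.

ct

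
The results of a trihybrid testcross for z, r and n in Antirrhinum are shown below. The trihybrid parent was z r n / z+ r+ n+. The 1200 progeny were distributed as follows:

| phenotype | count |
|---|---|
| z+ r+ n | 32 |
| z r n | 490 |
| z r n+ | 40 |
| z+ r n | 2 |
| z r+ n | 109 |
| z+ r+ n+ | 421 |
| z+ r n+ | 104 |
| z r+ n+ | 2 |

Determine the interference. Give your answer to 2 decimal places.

The two rarest classes, z+ r n and z r+ n+, are the double crossovers. Comparing them with the parentals, only the z allele has switched, so z is the middle locus and the order is n – z – r.
n–z: (72 + 4)/1200 = 0.0633; z–r: (213 + 4)/1200 = 0.1808.
Expected DCO frequency = 0.0633 × 0.1808 ≈ 0.01144; observed = 4/1200 ≈ 0.00333.
Coefficient of coincidence = 0.00333/0.01144 ≈ 0.29; interference = 1 − 0.29 = 0.71.

0.71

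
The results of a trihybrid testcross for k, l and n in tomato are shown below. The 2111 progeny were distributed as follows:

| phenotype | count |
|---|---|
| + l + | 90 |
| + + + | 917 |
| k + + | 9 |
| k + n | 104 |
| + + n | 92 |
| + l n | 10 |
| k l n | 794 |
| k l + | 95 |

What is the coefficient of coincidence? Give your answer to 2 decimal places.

The two most frequent reciprocal classes, + + + and k l n, are the parental types, so the F1 was + + + / k l n.
The two rarest classes, k + + and + l n, are the double crossovers. Comparing them with the parentals, only the k allele has switched, so k is the middle locus and the order is l – k – n.
l–k: (194 + 19)/2111 = 0.1009; k–n: (187 + 19)/2111 = 0.0976.
Expected DCO frequency = 0.1009 × 0.0976 ≈ 0.00985; observed = 19/2111 ≈ 0.00900.
Coefficient of coincidence = 0.00900/0.00985 ≈ 0.91.

0.91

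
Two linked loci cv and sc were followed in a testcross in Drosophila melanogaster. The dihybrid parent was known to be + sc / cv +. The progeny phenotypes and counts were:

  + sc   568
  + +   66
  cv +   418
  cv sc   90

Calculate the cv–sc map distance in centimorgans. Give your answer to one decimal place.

The recombinant classes are + + and cv sc: 66 + 90 = 156.
Recombination frequency = 156/1142 = 0.1366 ≈ 13.7%, i.e. 13.7 centimorgans.

13.7 centimorgans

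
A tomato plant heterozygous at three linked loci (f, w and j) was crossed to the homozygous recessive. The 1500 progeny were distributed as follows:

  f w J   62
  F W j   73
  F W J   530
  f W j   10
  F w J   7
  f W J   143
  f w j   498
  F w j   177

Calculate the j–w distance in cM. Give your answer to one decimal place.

10.1 cM

The two most frequent reciprocal classes, f w j and F W J, are the parental types, so the F1 was f w j / F W J.
The two rarest classes, f W j and F w J, are the double crossovers. Comparing them with the parentals, only the w allele has switched, so w is the middle locus and the order is f – w – j.
Crossovers in the w–j interval produce the single-crossover classes f w J and F W j (62 + 73 = 135) plus the double crossovers (17).
RF(w–j) = (135 + 17) / 1500 = 152/1500 = 0.1013 → 10.1 cM.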